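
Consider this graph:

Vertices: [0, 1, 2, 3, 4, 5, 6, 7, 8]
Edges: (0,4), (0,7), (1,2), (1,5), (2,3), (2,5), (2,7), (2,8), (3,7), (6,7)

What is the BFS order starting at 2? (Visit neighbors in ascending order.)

BFS from vertex 2 (neighbors processed in ascending order):
Visit order: 2, 1, 3, 5, 7, 8, 0, 6, 4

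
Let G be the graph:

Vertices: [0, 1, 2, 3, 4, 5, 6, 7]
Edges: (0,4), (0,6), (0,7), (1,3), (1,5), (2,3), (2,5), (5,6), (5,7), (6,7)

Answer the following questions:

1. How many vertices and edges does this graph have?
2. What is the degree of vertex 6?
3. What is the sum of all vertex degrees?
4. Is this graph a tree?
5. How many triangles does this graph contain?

Count: 8 vertices, 10 edges.
Vertex 6 has neighbors [0, 5, 7], degree = 3.
Handshaking lemma: 2 * 10 = 20.
A tree on 8 vertices has 7 edges. This graph has 10 edges (3 extra). Not a tree.
Number of triangles = 2.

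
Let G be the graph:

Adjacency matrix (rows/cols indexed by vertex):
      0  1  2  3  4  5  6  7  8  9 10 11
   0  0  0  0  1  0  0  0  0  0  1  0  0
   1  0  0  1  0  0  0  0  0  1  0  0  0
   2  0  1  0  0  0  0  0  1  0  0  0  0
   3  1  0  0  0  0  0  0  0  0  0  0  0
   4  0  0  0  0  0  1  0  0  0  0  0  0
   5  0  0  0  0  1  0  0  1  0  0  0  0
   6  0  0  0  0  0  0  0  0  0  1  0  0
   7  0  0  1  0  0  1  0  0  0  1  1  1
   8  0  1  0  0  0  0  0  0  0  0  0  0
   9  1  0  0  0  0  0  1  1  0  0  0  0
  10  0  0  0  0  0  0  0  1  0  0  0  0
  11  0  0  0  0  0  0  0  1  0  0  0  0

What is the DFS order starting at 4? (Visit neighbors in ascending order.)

DFS from vertex 4 (neighbors processed in ascending order):
Visit order: 4, 5, 7, 2, 1, 8, 9, 0, 3, 6, 10, 11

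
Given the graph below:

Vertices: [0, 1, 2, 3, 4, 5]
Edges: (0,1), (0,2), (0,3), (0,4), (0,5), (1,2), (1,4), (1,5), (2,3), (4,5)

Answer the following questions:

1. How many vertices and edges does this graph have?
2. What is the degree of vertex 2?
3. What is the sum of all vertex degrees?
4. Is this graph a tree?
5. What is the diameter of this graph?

Count: 6 vertices, 10 edges.
Vertex 2 has neighbors [0, 1, 3], degree = 3.
Handshaking lemma: 2 * 10 = 20.
A tree on 6 vertices has 5 edges. This graph has 10 edges (5 extra). Not a tree.
Diameter (longest shortest path) = 2.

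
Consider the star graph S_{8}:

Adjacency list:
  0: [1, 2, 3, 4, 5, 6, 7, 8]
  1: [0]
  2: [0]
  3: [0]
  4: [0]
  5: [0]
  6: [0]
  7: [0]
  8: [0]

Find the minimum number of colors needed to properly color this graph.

S_{8} has one hub adjacent to 8 leaves; leaves are pairwise non-adjacent.
Color the hub 0 and every leaf 1.
Chromatic number = 2.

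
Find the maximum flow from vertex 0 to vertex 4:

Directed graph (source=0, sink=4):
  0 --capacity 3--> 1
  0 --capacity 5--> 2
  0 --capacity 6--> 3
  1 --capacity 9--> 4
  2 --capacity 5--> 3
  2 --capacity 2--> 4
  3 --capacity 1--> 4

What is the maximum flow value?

Computing max flow:
  Flow on (0->1): 3/3
  Flow on (0->2): 2/5
  Flow on (0->3): 1/6
  Flow on (1->4): 3/9
  Flow on (2->4): 2/2
  Flow on (3->4): 1/1
Maximum flow = 6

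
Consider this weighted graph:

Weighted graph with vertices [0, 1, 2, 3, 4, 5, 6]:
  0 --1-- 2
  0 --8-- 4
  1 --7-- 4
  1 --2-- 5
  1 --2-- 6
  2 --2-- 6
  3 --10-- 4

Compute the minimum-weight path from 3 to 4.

Using Dijkstra's algorithm from vertex 3:
Shortest path: 3 -> 4
Total weight: 10 = 10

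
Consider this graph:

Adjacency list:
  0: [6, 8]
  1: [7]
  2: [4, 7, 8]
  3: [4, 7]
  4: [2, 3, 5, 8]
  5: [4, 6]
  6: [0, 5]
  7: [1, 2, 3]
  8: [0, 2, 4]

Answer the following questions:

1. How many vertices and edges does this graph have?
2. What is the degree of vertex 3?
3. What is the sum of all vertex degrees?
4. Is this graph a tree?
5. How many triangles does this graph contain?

Count: 9 vertices, 11 edges.
Vertex 3 has neighbors [4, 7], degree = 2.
Handshaking lemma: 2 * 11 = 22.
A tree on 9 vertices has 8 edges. This graph has 11 edges (3 extra). Not a tree.
Number of triangles = 1.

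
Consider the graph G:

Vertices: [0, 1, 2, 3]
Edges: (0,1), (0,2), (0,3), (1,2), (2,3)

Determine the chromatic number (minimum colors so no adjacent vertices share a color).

The graph has a maximum clique of size 3 (lower bound on chromatic number).
A valid 3-coloring: {0: 0, 1: 2, 2: 1, 3: 2}.
Chromatic number = 3.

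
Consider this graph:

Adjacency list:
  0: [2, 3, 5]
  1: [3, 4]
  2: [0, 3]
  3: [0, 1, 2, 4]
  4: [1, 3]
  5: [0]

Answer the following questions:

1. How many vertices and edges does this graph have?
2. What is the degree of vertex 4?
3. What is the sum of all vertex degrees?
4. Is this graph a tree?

Count: 6 vertices, 7 edges.
Vertex 4 has neighbors [1, 3], degree = 2.
Handshaking lemma: 2 * 7 = 14.
A tree on 6 vertices has 5 edges. This graph has 7 edges (2 extra). Not a tree.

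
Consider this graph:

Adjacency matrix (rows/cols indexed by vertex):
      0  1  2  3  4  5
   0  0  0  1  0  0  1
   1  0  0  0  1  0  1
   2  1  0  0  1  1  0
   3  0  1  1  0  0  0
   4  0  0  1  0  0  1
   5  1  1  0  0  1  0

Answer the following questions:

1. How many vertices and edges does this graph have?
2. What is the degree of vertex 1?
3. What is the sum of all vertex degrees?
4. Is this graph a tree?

Count: 6 vertices, 7 edges.
Vertex 1 has neighbors [3, 5], degree = 2.
Handshaking lemma: 2 * 7 = 14.
A tree on 6 vertices has 5 edges. This graph has 7 edges (2 extra). Not a tree.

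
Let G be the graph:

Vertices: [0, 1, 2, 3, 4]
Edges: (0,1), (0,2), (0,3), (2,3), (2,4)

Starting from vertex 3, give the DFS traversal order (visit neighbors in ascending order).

DFS from vertex 3 (neighbors processed in ascending order):
Visit order: 3, 0, 1, 2, 4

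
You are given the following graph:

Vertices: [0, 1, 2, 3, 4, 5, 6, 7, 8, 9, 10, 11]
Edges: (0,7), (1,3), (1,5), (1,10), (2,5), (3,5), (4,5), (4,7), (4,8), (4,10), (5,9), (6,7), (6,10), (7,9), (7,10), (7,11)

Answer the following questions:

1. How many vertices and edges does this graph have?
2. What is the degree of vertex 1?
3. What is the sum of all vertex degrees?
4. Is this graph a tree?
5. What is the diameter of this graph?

Count: 12 vertices, 16 edges.
Vertex 1 has neighbors [3, 5, 10], degree = 3.
Handshaking lemma: 2 * 16 = 32.
A tree on 12 vertices has 11 edges. This graph has 16 edges (5 extra). Not a tree.
Diameter (longest shortest path) = 4.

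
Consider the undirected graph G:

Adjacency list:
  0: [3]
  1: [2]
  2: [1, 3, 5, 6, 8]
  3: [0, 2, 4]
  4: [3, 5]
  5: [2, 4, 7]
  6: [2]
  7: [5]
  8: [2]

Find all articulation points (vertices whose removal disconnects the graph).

An articulation point is a vertex whose removal disconnects the graph.
Articulation points: [2, 3, 5]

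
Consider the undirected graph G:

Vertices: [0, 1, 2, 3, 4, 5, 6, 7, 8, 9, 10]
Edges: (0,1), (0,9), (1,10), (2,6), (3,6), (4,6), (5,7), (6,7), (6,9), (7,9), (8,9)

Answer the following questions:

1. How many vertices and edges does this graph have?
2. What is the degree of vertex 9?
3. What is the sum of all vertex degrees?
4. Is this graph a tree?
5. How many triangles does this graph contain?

Count: 11 vertices, 11 edges.
Vertex 9 has neighbors [0, 6, 7, 8], degree = 4.
Handshaking lemma: 2 * 11 = 22.
A tree on 11 vertices has 10 edges. This graph has 11 edges (1 extra). Not a tree.
Number of triangles = 1.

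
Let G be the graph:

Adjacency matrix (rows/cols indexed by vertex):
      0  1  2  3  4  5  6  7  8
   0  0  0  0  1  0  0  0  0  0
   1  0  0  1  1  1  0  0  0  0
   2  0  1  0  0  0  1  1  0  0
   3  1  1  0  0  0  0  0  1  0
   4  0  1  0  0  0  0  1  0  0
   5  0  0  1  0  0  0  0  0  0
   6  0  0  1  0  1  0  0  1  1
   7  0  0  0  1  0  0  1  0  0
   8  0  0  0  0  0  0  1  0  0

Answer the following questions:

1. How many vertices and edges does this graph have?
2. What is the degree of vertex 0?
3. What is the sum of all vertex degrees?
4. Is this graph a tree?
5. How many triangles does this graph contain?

Count: 9 vertices, 10 edges.
Vertex 0 has neighbors [3], degree = 1.
Handshaking lemma: 2 * 10 = 20.
A tree on 9 vertices has 8 edges. This graph has 10 edges (2 extra). Not a tree.
Number of triangles = 0.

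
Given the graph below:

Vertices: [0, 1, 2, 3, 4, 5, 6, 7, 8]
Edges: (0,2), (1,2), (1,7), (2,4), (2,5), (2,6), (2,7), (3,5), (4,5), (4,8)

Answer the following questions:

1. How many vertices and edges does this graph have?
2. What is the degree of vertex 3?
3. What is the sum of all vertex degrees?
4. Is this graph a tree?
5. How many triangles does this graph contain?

Count: 9 vertices, 10 edges.
Vertex 3 has neighbors [5], degree = 1.
Handshaking lemma: 2 * 10 = 20.
A tree on 9 vertices has 8 edges. This graph has 10 edges (2 extra). Not a tree.
Number of triangles = 2.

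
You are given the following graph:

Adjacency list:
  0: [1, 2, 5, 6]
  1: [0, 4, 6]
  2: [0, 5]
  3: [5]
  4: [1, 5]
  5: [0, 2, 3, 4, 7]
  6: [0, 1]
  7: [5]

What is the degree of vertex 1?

Vertex 1 has neighbors [0, 4, 6], so deg(1) = 3.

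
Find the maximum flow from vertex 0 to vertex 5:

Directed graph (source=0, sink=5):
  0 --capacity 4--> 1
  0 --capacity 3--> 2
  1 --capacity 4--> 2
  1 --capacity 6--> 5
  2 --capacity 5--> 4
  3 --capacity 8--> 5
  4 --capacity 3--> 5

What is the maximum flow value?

Computing max flow:
  Flow on (0->1): 4/4
  Flow on (0->2): 3/3
  Flow on (1->5): 4/6
  Flow on (2->4): 3/5
  Flow on (4->5): 3/3
Maximum flow = 7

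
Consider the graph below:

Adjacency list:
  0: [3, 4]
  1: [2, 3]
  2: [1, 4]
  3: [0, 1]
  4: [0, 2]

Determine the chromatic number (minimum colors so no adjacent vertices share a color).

The graph has a maximum clique of size 2 (lower bound on chromatic number).
A valid 3-coloring: {0: 0, 1: 0, 2: 1, 3: 1, 4: 2}.
No proper 2-coloring exists (verified by exhaustive search).
Chromatic number = 3.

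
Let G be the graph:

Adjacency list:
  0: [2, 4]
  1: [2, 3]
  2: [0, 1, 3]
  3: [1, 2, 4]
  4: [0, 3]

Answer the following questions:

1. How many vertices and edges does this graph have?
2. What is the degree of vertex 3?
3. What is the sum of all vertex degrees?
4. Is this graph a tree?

Count: 5 vertices, 6 edges.
Vertex 3 has neighbors [1, 2, 4], degree = 3.
Handshaking lemma: 2 * 6 = 12.
A tree on 5 vertices has 4 edges. This graph has 6 edges (2 extra). Not a tree.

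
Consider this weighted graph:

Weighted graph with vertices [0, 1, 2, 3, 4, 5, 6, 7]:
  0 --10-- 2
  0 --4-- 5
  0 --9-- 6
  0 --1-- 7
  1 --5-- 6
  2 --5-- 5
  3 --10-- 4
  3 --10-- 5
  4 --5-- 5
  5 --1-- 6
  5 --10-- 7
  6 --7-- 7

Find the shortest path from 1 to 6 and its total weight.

Using Dijkstra's algorithm from vertex 1:
Shortest path: 1 -> 6
Total weight: 5 = 5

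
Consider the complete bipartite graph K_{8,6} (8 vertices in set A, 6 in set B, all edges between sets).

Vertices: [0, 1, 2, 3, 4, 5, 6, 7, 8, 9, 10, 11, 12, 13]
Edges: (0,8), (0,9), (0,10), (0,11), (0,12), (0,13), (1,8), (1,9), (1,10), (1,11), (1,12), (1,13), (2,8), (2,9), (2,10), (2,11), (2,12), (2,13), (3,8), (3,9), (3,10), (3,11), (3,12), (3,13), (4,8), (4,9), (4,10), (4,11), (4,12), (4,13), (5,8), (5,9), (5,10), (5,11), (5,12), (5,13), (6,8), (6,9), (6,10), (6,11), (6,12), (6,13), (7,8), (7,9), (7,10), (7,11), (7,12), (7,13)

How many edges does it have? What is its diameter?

K_{8,6} has 8 * 6 = 48 edges.
Any vertex reaches any opposite-side vertex in 1 step; same-side vertices reach in 2 steps via any opposite-side vertex.
Diameter = 2.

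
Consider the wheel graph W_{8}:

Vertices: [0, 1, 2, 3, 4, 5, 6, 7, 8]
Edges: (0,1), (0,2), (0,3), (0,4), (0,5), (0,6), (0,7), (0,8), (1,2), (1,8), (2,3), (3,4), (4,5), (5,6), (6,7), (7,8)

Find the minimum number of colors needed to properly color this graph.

W_{8} = C_{8} plus a hub adjacent to every cycle vertex.
The outer cycle needs 2 colors (even cycle); the hub is adjacent to all of them so needs a fresh color.
Chromatic number = 2 + 1 = 3.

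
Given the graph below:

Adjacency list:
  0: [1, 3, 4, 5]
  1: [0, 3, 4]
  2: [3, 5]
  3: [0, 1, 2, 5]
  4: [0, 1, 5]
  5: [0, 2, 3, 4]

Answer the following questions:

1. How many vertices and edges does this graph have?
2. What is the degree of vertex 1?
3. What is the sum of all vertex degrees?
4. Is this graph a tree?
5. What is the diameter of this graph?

Count: 6 vertices, 10 edges.
Vertex 1 has neighbors [0, 3, 4], degree = 3.
Handshaking lemma: 2 * 10 = 20.
A tree on 6 vertices has 5 edges. This graph has 10 edges (5 extra). Not a tree.
Diameter (longest shortest path) = 2.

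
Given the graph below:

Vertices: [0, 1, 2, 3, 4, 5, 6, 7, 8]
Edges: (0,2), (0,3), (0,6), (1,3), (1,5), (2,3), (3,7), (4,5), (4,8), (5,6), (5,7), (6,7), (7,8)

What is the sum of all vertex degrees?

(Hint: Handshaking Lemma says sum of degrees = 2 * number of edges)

Count edges: 13 edges.
By Handshaking Lemma: sum of degrees = 2 * 13 = 26.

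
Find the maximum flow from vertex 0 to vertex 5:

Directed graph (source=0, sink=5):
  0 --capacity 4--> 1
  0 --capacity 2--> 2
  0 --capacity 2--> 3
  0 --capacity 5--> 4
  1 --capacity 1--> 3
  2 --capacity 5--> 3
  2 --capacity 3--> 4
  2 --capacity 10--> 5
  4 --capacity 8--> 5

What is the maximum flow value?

Computing max flow:
  Flow on (0->2): 2/2
  Flow on (0->4): 5/5
  Flow on (2->5): 2/10
  Flow on (4->5): 5/8
Maximum flow = 7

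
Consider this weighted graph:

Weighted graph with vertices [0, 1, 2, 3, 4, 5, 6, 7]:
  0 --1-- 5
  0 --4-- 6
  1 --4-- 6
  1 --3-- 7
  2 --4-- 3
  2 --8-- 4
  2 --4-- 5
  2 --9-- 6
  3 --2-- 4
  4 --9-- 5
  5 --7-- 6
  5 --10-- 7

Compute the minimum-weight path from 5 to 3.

Using Dijkstra's algorithm from vertex 5:
Shortest path: 5 -> 2 -> 3
Total weight: 4 + 4 = 8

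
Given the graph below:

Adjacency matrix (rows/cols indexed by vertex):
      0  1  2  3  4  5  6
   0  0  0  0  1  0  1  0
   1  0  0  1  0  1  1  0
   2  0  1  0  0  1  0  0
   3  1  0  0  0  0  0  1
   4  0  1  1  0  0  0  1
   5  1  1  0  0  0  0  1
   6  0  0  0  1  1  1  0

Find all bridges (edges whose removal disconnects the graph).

No bridges found. The graph is 2-edge-connected (no single edge removal disconnects it).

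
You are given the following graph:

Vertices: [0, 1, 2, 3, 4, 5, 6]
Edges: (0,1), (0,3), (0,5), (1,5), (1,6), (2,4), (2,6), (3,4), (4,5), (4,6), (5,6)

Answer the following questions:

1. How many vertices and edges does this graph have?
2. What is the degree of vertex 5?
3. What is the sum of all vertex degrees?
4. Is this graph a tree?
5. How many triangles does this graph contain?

Count: 7 vertices, 11 edges.
Vertex 5 has neighbors [0, 1, 4, 6], degree = 4.
Handshaking lemma: 2 * 11 = 22.
A tree on 7 vertices has 6 edges. This graph has 11 edges (5 extra). Not a tree.
Number of triangles = 4.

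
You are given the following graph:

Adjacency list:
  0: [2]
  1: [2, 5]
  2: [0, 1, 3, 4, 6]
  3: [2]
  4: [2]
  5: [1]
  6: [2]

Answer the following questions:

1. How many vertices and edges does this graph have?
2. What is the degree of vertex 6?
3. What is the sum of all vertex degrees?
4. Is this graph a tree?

Count: 7 vertices, 6 edges.
Vertex 6 has neighbors [2], degree = 1.
Handshaking lemma: 2 * 6 = 12.
A graph is a tree iff it is connected and has exactly n-1 edges. This graph is connected (all 7 vertices in one component) and has 7-1 = 6 edges. It is a tree.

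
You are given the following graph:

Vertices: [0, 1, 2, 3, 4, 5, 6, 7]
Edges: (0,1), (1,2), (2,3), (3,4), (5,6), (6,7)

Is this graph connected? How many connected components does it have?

Checking connectivity: the graph has 2 connected component(s).
Components: [[0, 1, 2, 3, 4], [5, 6, 7]]. The graph is NOT connected.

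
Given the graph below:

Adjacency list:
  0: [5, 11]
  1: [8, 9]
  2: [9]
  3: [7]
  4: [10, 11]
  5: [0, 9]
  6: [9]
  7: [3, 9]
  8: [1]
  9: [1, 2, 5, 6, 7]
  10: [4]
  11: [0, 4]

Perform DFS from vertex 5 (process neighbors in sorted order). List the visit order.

DFS from vertex 5 (neighbors processed in ascending order):
Visit order: 5, 0, 11, 4, 10, 9, 1, 8, 2, 6, 7, 3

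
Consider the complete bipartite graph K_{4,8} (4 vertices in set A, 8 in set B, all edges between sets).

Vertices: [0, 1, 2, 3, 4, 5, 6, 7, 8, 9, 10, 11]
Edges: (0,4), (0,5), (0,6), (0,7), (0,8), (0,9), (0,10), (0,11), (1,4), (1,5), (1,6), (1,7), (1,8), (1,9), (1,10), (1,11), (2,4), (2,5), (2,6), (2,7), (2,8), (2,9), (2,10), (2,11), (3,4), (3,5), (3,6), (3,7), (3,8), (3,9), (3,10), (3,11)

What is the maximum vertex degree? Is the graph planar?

Set-A vertices have degree 8; set-B vertices have degree 4. Maximum degree = max(4,8) = 8.
K_{4,8} contains K_{3,3} as a subgraph (since both sides have >= 3 vertices); by Kuratowski's theorem it is not planar.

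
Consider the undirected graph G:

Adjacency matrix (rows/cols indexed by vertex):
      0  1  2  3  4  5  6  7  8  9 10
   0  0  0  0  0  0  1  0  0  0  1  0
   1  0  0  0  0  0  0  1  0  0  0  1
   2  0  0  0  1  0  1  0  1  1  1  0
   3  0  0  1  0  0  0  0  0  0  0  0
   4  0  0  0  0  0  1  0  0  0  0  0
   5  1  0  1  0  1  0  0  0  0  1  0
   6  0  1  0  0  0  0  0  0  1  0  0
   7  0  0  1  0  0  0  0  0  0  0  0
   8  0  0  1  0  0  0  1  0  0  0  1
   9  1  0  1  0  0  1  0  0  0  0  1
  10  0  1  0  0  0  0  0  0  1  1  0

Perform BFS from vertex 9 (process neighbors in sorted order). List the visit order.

BFS from vertex 9 (neighbors processed in ascending order):
Visit order: 9, 0, 2, 5, 10, 3, 7, 8, 4, 1, 6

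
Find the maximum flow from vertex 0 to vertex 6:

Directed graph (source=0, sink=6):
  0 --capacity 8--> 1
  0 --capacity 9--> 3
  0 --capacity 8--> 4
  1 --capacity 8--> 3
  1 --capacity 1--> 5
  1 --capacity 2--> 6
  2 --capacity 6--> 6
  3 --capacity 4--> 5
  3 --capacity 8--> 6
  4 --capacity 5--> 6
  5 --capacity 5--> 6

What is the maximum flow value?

Computing max flow:
  Flow on (0->1): 8/8
  Flow on (0->3): 7/9
  Flow on (0->4): 5/8
  Flow on (1->3): 5/8
  Flow on (1->5): 1/1
  Flow on (1->6): 2/2
  Flow on (3->5): 4/4
  Flow on (3->6): 8/8
  Flow on (4->6): 5/5
  Flow on (5->6): 5/5
Maximum flow = 20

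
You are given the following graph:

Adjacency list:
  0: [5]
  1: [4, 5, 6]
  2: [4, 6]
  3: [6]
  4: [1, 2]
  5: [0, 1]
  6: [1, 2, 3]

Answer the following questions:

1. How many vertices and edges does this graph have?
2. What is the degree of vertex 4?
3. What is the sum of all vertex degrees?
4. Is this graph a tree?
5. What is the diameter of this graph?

Count: 7 vertices, 7 edges.
Vertex 4 has neighbors [1, 2], degree = 2.
Handshaking lemma: 2 * 7 = 14.
A tree on 7 vertices has 6 edges. This graph has 7 edges (1 extra). Not a tree.
Diameter (longest shortest path) = 4.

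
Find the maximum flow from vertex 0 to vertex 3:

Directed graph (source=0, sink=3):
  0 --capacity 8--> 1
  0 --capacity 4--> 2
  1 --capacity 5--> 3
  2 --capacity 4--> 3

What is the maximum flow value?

Computing max flow:
  Flow on (0->1): 5/8
  Flow on (0->2): 4/4
  Flow on (1->3): 5/5
  Flow on (2->3): 4/4
Maximum flow = 9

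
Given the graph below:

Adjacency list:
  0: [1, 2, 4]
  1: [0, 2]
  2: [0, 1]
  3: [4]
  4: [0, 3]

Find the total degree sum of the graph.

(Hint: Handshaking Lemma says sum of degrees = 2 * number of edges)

Count edges: 5 edges.
By Handshaking Lemma: sum of degrees = 2 * 5 = 10.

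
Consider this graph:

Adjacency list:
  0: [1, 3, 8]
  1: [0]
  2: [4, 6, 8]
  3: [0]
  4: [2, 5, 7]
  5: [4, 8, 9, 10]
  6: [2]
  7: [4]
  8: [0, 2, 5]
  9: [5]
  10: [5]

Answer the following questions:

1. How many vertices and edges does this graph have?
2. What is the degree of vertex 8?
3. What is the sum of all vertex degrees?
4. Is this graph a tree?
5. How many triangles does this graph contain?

Count: 11 vertices, 11 edges.
Vertex 8 has neighbors [0, 2, 5], degree = 3.
Handshaking lemma: 2 * 11 = 22.
A tree on 11 vertices has 10 edges. This graph has 11 edges (1 extra). Not a tree.
Number of triangles = 0.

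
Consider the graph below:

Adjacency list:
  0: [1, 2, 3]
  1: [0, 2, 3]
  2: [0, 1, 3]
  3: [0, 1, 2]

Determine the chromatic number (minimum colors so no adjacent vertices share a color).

The graph has a maximum clique of size 4 (lower bound on chromatic number).
A valid 4-coloring: {0: 0, 1: 1, 2: 2, 3: 3}.
Chromatic number = 4.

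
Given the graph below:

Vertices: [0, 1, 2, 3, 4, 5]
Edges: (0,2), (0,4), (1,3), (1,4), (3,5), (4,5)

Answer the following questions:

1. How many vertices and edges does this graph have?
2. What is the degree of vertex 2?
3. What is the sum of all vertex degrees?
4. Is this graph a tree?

Count: 6 vertices, 6 edges.
Vertex 2 has neighbors [0], degree = 1.
Handshaking lemma: 2 * 6 = 12.
A tree on 6 vertices has 5 edges. This graph has 6 edges (1 extra). Not a tree.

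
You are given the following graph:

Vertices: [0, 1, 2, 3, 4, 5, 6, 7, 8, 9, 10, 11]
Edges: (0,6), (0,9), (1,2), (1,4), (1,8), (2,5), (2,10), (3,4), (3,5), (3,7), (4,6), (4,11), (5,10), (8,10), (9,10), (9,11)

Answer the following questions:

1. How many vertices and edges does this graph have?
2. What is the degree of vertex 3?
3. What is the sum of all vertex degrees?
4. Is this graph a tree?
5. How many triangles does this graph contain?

Count: 12 vertices, 16 edges.
Vertex 3 has neighbors [4, 5, 7], degree = 3.
Handshaking lemma: 2 * 16 = 32.
A tree on 12 vertices has 11 edges. This graph has 16 edges (5 extra). Not a tree.
Number of triangles = 1.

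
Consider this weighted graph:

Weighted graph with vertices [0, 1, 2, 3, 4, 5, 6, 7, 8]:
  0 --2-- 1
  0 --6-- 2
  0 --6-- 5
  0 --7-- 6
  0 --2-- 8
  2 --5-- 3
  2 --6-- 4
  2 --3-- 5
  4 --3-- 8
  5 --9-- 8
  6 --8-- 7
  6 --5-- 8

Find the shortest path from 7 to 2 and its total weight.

Using Dijkstra's algorithm from vertex 7:
Shortest path: 7 -> 6 -> 0 -> 2
Total weight: 8 + 7 + 6 = 21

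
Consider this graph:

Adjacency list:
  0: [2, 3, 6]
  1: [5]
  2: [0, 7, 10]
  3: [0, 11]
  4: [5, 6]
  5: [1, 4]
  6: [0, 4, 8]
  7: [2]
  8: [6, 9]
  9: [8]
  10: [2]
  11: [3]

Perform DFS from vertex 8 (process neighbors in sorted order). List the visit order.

DFS from vertex 8 (neighbors processed in ascending order):
Visit order: 8, 6, 0, 2, 7, 10, 3, 11, 4, 5, 1, 9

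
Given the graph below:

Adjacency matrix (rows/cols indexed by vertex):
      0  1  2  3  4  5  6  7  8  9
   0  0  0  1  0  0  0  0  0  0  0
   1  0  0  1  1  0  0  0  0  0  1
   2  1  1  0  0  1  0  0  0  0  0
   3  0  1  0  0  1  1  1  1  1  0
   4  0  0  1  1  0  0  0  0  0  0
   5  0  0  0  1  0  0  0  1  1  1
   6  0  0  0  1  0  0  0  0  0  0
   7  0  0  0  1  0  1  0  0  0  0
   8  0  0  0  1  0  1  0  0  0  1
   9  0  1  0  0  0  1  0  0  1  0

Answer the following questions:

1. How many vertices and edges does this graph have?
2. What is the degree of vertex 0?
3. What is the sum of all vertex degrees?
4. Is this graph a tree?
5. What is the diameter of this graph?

Count: 10 vertices, 14 edges.
Vertex 0 has neighbors [2], degree = 1.
Handshaking lemma: 2 * 14 = 28.
A tree on 10 vertices has 9 edges. This graph has 14 edges (5 extra). Not a tree.
Diameter (longest shortest path) = 4.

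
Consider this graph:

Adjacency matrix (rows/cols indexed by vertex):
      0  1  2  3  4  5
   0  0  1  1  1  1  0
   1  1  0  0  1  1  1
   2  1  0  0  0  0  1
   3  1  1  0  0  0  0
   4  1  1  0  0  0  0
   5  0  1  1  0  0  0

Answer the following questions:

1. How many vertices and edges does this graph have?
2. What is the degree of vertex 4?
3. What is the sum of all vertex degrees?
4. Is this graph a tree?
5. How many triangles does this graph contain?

Count: 6 vertices, 8 edges.
Vertex 4 has neighbors [0, 1], degree = 2.
Handshaking lemma: 2 * 8 = 16.
A tree on 6 vertices has 5 edges. This graph has 8 edges (3 extra). Not a tree.
Number of triangles = 2.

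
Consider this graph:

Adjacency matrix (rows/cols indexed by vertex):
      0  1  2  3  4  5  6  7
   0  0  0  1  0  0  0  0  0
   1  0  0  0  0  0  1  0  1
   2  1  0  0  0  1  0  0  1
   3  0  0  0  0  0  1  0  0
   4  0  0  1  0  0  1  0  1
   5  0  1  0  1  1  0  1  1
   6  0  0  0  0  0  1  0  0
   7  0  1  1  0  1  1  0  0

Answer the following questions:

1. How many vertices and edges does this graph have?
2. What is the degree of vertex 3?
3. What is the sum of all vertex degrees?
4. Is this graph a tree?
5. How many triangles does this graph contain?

Count: 8 vertices, 10 edges.
Vertex 3 has neighbors [5], degree = 1.
Handshaking lemma: 2 * 10 = 20.
A tree on 8 vertices has 7 edges. This graph has 10 edges (3 extra). Not a tree.
Number of triangles = 3.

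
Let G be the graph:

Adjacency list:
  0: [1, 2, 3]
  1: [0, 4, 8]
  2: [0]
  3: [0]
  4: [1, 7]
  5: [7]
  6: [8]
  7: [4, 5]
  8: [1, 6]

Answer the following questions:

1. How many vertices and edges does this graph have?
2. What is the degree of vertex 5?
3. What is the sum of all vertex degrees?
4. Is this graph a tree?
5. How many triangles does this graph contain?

Count: 9 vertices, 8 edges.
Vertex 5 has neighbors [7], degree = 1.
Handshaking lemma: 2 * 8 = 16.
A graph is a tree iff it is connected and has exactly n-1 edges. This graph is connected (all 9 vertices in one component) and has 9-1 = 8 edges. It is a tree.
Number of triangles = 0.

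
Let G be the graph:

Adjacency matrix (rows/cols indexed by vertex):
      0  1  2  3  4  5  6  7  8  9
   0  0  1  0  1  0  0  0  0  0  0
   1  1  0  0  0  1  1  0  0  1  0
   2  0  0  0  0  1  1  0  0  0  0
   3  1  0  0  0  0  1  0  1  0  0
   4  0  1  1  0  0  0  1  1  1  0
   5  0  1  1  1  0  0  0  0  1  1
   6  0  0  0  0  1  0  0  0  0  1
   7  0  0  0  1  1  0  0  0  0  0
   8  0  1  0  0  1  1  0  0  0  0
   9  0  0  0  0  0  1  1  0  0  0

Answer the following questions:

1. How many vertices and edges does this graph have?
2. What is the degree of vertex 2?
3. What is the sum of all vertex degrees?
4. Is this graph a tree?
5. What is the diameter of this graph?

Count: 10 vertices, 15 edges.
Vertex 2 has neighbors [4, 5], degree = 2.
Handshaking lemma: 2 * 15 = 30.
A tree on 10 vertices has 9 edges. This graph has 15 edges (6 extra). Not a tree.
Diameter (longest shortest path) = 3.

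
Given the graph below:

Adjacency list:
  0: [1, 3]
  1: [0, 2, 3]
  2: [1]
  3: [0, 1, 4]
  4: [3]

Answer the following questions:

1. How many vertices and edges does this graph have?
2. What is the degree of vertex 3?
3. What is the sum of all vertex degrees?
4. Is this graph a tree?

Count: 5 vertices, 5 edges.
Vertex 3 has neighbors [0, 1, 4], degree = 3.
Handshaking lemma: 2 * 5 = 10.
A tree on 5 vertices has 4 edges. This graph has 5 edges (1 extra). Not a tree.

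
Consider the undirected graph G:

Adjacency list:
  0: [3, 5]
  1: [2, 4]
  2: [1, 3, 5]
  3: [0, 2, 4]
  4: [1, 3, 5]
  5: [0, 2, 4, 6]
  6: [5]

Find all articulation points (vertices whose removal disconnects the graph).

An articulation point is a vertex whose removal disconnects the graph.
Articulation points: [5]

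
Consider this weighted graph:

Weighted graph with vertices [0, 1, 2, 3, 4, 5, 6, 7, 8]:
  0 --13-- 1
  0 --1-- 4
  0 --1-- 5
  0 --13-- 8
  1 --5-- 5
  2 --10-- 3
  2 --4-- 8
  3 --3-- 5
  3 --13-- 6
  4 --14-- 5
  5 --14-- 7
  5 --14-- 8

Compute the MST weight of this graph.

Applying Kruskal's algorithm (sort edges by weight, add if no cycle):
  Add (0,4) w=1
  Add (0,5) w=1
  Add (3,5) w=3
  Add (2,8) w=4
  Add (1,5) w=5
  Add (2,3) w=10
  Skip (0,8) w=13 (creates cycle)
  Skip (0,1) w=13 (creates cycle)
  Add (3,6) w=13
  Skip (4,5) w=14 (creates cycle)
  Add (5,7) w=14
  Skip (5,8) w=14 (creates cycle)
MST weight = 51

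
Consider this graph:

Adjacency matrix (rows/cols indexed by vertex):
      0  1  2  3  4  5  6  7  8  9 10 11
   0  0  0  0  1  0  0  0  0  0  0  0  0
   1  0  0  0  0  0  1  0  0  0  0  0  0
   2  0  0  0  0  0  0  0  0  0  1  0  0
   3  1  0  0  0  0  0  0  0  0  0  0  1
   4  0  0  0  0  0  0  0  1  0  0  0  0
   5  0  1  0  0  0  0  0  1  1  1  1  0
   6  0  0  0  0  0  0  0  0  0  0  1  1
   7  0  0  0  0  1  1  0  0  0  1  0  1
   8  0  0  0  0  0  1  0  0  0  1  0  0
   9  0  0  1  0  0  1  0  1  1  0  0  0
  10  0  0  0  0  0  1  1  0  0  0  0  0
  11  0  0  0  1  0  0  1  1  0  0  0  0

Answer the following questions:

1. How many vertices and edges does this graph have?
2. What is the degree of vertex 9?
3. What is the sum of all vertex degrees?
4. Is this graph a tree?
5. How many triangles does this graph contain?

Count: 12 vertices, 14 edges.
Vertex 9 has neighbors [2, 5, 7, 8], degree = 4.
Handshaking lemma: 2 * 14 = 28.
A tree on 12 vertices has 11 edges. This graph has 14 edges (3 extra). Not a tree.
Number of triangles = 2.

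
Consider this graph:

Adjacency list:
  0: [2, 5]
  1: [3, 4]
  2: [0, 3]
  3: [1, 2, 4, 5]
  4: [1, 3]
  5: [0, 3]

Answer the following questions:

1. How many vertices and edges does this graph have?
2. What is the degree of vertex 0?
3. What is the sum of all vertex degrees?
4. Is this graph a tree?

Count: 6 vertices, 7 edges.
Vertex 0 has neighbors [2, 5], degree = 2.
Handshaking lemma: 2 * 7 = 14.
A tree on 6 vertices has 5 edges. This graph has 7 edges (2 extra). Not a tree.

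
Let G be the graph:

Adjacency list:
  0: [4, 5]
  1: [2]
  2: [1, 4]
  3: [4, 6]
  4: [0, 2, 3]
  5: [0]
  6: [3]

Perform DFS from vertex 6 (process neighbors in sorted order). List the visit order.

DFS from vertex 6 (neighbors processed in ascending order):
Visit order: 6, 3, 4, 0, 5, 2, 1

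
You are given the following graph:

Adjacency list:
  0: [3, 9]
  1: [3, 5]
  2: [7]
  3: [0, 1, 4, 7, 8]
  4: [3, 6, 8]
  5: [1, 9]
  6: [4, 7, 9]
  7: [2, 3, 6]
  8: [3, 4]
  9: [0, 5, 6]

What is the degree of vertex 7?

Vertex 7 has neighbors [2, 3, 6], so deg(7) = 3.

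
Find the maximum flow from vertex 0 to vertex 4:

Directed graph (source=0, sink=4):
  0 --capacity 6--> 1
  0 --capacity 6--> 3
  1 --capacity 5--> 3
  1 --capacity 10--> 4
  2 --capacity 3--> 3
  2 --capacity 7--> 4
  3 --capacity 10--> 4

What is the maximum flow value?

Computing max flow:
  Flow on (0->1): 6/6
  Flow on (0->3): 6/6
  Flow on (1->4): 6/10
  Flow on (3->4): 6/10
Maximum flow = 12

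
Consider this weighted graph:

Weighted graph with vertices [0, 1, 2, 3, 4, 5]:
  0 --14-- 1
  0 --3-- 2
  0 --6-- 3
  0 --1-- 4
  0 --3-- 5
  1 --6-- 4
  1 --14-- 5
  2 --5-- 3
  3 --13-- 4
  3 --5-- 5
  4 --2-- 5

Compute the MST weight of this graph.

Applying Kruskal's algorithm (sort edges by weight, add if no cycle):
  Add (0,4) w=1
  Add (4,5) w=2
  Skip (0,5) w=3 (creates cycle)
  Add (0,2) w=3
  Add (2,3) w=5
  Skip (3,5) w=5 (creates cycle)
  Skip (0,3) w=6 (creates cycle)
  Add (1,4) w=6
  Skip (3,4) w=13 (creates cycle)
  Skip (0,1) w=14 (creates cycle)
  Skip (1,5) w=14 (creates cycle)
MST weight = 17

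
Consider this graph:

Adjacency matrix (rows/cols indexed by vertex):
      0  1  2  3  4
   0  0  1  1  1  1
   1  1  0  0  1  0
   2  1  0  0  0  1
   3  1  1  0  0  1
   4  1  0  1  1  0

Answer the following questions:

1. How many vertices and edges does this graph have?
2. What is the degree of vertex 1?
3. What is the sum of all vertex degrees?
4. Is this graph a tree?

Count: 5 vertices, 7 edges.
Vertex 1 has neighbors [0, 3], degree = 2.
Handshaking lemma: 2 * 7 = 14.
A tree on 5 vertices has 4 edges. This graph has 7 edges (3 extra). Not a tree.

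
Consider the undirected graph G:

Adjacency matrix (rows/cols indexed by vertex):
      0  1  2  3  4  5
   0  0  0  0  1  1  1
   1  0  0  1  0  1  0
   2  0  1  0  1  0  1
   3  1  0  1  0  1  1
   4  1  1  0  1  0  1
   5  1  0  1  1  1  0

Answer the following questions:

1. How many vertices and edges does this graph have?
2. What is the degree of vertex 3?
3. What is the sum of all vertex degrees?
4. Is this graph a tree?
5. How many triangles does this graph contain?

Count: 6 vertices, 10 edges.
Vertex 3 has neighbors [0, 2, 4, 5], degree = 4.
Handshaking lemma: 2 * 10 = 20.
A tree on 6 vertices has 5 edges. This graph has 10 edges (5 extra). Not a tree.
Number of triangles = 5.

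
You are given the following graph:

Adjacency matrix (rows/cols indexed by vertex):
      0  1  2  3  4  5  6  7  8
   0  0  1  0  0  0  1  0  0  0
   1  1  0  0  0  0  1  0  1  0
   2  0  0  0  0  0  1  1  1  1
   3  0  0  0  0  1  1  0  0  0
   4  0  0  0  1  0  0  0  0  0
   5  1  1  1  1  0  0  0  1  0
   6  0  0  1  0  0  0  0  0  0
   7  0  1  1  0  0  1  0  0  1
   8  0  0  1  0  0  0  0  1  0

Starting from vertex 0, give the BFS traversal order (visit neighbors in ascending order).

BFS from vertex 0 (neighbors processed in ascending order):
Visit order: 0, 1, 5, 7, 2, 3, 8, 6, 4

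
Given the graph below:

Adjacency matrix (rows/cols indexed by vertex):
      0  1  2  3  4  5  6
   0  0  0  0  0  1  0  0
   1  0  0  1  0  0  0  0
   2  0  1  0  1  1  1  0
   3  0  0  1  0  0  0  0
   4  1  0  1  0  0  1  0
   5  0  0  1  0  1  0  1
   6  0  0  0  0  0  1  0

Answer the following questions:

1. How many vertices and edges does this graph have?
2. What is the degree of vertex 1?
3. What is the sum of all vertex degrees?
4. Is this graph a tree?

Count: 7 vertices, 7 edges.
Vertex 1 has neighbors [2], degree = 1.
Handshaking lemma: 2 * 7 = 14.
A tree on 7 vertices has 6 edges. This graph has 7 edges (1 extra). Not a tree.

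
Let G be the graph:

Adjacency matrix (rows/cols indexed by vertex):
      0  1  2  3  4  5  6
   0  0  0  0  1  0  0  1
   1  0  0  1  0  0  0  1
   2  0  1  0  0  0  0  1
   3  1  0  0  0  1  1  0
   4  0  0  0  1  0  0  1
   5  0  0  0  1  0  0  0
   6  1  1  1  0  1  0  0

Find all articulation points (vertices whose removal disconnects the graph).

An articulation point is a vertex whose removal disconnects the graph.
Articulation points: [3, 6]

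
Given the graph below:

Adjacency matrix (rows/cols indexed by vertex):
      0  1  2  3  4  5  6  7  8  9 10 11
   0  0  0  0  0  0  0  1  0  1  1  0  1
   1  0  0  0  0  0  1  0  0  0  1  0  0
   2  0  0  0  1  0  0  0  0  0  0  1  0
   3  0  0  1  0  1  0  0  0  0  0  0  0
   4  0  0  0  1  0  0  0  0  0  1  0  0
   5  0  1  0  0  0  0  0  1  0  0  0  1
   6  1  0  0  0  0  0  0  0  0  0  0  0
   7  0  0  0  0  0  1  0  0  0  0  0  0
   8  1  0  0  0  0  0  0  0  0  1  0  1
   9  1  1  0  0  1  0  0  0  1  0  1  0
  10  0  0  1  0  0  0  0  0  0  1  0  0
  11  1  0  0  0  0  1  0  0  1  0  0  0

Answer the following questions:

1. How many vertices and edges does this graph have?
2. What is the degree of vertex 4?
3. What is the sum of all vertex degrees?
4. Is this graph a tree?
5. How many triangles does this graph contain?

Count: 12 vertices, 15 edges.
Vertex 4 has neighbors [3, 9], degree = 2.
Handshaking lemma: 2 * 15 = 30.
A tree on 12 vertices has 11 edges. This graph has 15 edges (4 extra). Not a tree.
Number of triangles = 2.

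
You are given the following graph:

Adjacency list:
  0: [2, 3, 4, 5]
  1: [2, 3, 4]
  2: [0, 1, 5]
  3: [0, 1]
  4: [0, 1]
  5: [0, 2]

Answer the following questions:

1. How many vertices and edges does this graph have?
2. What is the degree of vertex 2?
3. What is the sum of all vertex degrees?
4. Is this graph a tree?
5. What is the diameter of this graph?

Count: 6 vertices, 8 edges.
Vertex 2 has neighbors [0, 1, 5], degree = 3.
Handshaking lemma: 2 * 8 = 16.
A tree on 6 vertices has 5 edges. This graph has 8 edges (3 extra). Not a tree.
Diameter (longest shortest path) = 2.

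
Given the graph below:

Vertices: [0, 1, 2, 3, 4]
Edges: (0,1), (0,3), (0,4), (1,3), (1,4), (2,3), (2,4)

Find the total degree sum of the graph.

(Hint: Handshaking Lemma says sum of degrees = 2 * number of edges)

Count edges: 7 edges.
By Handshaking Lemma: sum of degrees = 2 * 7 = 14.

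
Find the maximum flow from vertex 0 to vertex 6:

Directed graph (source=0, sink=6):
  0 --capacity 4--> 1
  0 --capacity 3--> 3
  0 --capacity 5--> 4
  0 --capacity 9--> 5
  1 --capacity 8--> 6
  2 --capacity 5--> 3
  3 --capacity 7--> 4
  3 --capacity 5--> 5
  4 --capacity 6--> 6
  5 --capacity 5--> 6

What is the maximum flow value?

Computing max flow:
  Flow on (0->1): 4/4
  Flow on (0->3): 3/3
  Flow on (0->4): 3/5
  Flow on (0->5): 5/9
  Flow on (1->6): 4/8
  Flow on (3->4): 3/7
  Flow on (4->6): 6/6
  Flow on (5->6): 5/5
Maximum flow = 15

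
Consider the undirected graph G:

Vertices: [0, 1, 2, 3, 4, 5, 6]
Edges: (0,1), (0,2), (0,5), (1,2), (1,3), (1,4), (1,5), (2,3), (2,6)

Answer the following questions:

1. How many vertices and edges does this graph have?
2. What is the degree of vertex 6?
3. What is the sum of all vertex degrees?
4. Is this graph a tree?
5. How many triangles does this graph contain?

Count: 7 vertices, 9 edges.
Vertex 6 has neighbors [2], degree = 1.
Handshaking lemma: 2 * 9 = 18.
A tree on 7 vertices has 6 edges. This graph has 9 edges (3 extra). Not a tree.
Number of triangles = 3.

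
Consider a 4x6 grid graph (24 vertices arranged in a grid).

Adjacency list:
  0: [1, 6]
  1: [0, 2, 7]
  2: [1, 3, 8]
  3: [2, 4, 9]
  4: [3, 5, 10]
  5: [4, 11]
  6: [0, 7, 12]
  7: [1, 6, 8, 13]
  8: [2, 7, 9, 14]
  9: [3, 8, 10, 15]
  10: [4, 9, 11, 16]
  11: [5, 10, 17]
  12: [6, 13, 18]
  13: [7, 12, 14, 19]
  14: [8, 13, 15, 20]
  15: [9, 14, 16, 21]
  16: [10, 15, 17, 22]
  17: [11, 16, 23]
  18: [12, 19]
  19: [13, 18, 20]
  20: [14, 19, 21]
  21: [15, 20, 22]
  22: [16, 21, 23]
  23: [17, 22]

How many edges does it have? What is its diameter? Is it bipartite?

A 4x6 grid has 18 vertical edges and 20 horizontal edges.
Total edges = 18 + 20 = 38.
Diameter = (4-1) + (6-1) = 8 (corner to opposite corner).
Grid graphs are bipartite (checkerboard coloring).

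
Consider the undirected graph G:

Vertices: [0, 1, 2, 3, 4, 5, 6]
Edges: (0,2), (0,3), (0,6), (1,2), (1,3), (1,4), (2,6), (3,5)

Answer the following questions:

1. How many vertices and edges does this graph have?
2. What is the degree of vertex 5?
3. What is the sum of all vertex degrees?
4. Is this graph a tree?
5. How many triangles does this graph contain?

Count: 7 vertices, 8 edges.
Vertex 5 has neighbors [3], degree = 1.
Handshaking lemma: 2 * 8 = 16.
A tree on 7 vertices has 6 edges. This graph has 8 edges (2 extra). Not a tree.
Number of triangles = 1.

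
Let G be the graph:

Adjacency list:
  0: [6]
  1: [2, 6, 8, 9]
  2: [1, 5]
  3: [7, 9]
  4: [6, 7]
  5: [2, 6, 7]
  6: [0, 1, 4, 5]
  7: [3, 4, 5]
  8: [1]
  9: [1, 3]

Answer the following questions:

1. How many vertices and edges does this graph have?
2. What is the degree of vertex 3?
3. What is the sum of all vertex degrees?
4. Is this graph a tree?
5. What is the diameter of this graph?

Count: 10 vertices, 12 edges.
Vertex 3 has neighbors [7, 9], degree = 2.
Handshaking lemma: 2 * 12 = 24.
A tree on 10 vertices has 9 edges. This graph has 12 edges (3 extra). Not a tree.
Diameter (longest shortest path) = 4.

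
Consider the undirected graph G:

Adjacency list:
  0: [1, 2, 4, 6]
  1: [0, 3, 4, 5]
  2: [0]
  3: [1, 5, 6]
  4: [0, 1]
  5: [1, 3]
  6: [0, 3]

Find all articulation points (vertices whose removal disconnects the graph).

An articulation point is a vertex whose removal disconnects the graph.
Articulation points: [0]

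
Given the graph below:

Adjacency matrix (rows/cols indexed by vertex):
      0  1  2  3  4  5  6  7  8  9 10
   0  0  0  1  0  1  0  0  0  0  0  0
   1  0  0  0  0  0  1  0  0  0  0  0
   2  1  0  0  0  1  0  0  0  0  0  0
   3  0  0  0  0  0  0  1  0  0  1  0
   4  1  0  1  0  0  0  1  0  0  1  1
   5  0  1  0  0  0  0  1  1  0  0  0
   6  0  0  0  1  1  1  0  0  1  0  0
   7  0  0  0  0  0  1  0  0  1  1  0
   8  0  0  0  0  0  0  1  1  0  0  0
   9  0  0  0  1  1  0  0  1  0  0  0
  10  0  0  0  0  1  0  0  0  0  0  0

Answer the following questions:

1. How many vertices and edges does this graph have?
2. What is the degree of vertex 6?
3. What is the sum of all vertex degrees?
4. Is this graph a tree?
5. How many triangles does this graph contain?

Count: 11 vertices, 14 edges.
Vertex 6 has neighbors [3, 4, 5, 8], degree = 4.
Handshaking lemma: 2 * 14 = 28.
A tree on 11 vertices has 10 edges. This graph has 14 edges (4 extra). Not a tree.
Number of triangles = 1.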